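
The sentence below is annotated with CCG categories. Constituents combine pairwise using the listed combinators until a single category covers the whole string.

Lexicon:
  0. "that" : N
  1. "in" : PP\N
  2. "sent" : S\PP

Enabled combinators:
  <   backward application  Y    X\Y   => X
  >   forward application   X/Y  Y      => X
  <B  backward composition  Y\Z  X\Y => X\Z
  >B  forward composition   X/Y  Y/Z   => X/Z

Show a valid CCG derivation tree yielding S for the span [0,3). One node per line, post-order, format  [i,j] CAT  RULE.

[0,3] S   <
  [0,1] "that" : N
  [1,3] S\N   <B
    [1,2] "in" : PP\N
    [2,3] "sent" : S\PP

[0,1] N  lex  "that"
[1,2] PP\N  lex  "in"
[2,3] S\PP  lex  "sent"
[1,3] S\N  <B  k=2
[0,3] S  <  k=1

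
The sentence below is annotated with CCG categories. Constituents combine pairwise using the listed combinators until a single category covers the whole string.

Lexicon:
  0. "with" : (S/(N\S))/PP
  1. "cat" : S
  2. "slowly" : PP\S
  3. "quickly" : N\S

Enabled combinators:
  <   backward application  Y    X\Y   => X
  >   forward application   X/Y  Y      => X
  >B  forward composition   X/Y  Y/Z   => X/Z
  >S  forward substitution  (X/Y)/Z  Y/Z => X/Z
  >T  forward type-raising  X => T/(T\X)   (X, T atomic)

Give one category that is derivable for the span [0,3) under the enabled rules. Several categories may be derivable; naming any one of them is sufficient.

[0,4] S   >
  [0,3] S/(N\S)   >
    [0,1] "with" : (S/(N\S))/PP
    [1,3] PP   <
      [1,2] "cat" : S
      [2,3] "slowly" : PP\S
  [3,4] "quickly" : N\S

S/(N\S)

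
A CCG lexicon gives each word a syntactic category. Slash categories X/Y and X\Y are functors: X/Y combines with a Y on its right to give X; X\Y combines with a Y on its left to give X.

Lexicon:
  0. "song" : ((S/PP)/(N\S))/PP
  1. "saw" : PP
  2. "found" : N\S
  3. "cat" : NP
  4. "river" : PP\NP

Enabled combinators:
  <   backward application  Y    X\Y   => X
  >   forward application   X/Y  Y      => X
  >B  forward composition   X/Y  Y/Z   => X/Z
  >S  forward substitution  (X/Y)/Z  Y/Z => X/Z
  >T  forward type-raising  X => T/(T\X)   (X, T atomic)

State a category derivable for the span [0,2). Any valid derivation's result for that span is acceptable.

[0,5] S   >
  [0,3] S/PP   >
    [0,2] (S/PP)/(N\S)   >
      [0,1] "song" : ((S/PP)/(N\S))/PP
      [1,2] "saw" : PP
    [2,3] "found" : N\S
  [3,5] PP   >
    [3,4] PP/(PP\NP)   >T
      [3,4] "cat" : NP
    [4,5] "river" : PP\NP

(S/PP)/(N\S)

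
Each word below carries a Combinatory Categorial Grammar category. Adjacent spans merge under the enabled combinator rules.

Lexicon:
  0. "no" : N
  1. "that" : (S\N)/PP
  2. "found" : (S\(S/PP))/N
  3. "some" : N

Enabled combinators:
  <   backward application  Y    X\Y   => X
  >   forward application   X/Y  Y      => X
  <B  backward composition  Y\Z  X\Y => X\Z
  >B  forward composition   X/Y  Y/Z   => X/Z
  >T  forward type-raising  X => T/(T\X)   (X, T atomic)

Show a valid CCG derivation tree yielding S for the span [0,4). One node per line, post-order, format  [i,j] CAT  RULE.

[0,1] N  lex  "no"
[0,1] S/(S\N)  >T
[1,2] (S\N)/PP  lex  "that"
[0,2] S/PP  >B  k=1
[2,3] (S\(S/PP))/N  lex  "found"
[3,4] N  lex  "some"
[2,4] S\(S/PP)  >  k=3
[0,4] S  <  k=2

[0,4] S   <
  [0,2] S/PP   >B
    [0,1] S/(S\N)   >T
      [0,1] "no" : N
    [1,2] "that" : (S\N)/PP
  [2,4] S\(S/PP)   >
    [2,3] "found" : (S\(S/PP))/N
    [3,4] "some" : N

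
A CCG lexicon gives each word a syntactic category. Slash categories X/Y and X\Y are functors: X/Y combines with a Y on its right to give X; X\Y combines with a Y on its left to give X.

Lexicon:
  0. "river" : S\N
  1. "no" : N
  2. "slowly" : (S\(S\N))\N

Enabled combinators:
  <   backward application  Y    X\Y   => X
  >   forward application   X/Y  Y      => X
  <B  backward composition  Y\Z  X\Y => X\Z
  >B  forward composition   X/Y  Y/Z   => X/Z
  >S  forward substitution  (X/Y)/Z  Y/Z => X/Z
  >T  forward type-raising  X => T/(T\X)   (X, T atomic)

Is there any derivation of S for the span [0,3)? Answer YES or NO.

[0,3] S   <
  [0,1] "river" : S\N
  [1,3] S\(S\N)   <
    [1,2] "no" : N
    [2,3] "slowly" : (S\(S\N))\N

YES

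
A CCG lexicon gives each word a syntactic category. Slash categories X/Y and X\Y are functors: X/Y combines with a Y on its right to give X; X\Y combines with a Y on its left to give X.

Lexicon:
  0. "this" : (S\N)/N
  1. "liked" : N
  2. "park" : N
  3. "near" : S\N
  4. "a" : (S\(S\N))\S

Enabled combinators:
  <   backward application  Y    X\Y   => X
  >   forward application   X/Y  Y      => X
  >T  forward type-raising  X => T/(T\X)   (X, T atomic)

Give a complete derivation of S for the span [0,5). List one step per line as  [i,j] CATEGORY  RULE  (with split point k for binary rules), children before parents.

[0,1] (S\N)/N  lex  "this"
[1,2] N  lex  "liked"
[0,2] S\N  >  k=1
[2,3] N  lex  "park"
[2,3] S/(S\N)  >T
[3,4] S\N  lex  "near"
[2,4] S  >  k=3
[4,5] (S\(S\N))\S  lex  "a"
[2,5] S\(S\N)  <  k=4
[0,5] S  <  k=2

[0,5] S   <
  [0,2] S\N   >
    [0,1] "this" : (S\N)/N
    [1,2] "liked" : N
  [2,5] S\(S\N)   <
    [2,4] S   >
      [2,3] S/(S\N)   >T
        [2,3] "park" : N
      [3,4] "near" : S\N
    [4,5] "a" : (S\(S\N))\S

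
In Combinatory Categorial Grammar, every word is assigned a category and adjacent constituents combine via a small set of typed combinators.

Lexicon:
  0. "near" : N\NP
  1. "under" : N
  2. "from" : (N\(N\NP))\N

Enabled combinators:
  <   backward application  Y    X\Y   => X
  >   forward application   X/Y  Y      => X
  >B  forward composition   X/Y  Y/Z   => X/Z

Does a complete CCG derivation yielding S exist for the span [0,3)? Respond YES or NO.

NO

N\NP N (N\(N\NP))\N
CKY chart[0,3] = {N}; S ∉ chart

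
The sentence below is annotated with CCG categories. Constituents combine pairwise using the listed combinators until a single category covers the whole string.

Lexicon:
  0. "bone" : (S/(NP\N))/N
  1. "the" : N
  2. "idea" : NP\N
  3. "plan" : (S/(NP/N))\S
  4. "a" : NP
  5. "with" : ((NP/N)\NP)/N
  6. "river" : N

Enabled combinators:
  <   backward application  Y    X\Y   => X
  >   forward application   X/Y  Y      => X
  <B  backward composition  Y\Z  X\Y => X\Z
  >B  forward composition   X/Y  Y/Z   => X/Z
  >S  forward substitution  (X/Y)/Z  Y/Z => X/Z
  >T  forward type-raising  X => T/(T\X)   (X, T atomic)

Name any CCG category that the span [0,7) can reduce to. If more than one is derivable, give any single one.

S

[0,7] S   >
  [0,4] S/(NP/N)   <
    [0,3] S   >
      [0,2] S/(NP\N)   >
        [0,1] "bone" : (S/(NP\N))/N
        [1,2] "the" : N
      [2,3] "idea" : NP\N
    [3,4] "plan" : (S/(NP/N))\S
  [4,7] NP/N   <
    [4,5] "a" : NP
    [5,7] (NP/N)\NP   >
      [5,6] "with" : ((NP/N)\NP)/N
      [6,7] "river" : N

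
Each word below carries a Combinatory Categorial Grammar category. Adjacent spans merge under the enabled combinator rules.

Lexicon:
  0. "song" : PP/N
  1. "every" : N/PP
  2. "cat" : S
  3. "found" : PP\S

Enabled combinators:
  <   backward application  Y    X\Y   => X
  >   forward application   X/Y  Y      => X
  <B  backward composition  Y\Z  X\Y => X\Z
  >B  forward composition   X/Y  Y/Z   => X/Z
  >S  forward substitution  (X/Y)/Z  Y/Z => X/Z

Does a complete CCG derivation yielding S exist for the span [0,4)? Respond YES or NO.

NO

PP/N N/PP S PP\S
CKY chart[0,4] = {PP}; S ∉ chart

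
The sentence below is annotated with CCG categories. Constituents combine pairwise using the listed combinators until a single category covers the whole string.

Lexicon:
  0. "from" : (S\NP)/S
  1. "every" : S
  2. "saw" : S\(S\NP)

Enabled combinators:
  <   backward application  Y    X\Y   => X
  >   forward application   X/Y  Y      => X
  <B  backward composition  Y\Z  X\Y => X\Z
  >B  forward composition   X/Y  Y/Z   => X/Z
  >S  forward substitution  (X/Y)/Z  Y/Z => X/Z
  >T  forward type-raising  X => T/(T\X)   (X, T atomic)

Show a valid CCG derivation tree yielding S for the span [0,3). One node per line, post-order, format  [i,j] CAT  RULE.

[0,1] (S\NP)/S  lex  "from"
[1,2] S  lex  "every"
[0,2] S\NP  >  k=1
[2,3] S\(S\NP)  lex  "saw"
[0,3] S  <  k=2

[0,3] S   <
  [0,2] S\NP   >
    [0,1] "from" : (S\NP)/S
    [1,2] "every" : S
  [2,3] "saw" : S\(S\NP)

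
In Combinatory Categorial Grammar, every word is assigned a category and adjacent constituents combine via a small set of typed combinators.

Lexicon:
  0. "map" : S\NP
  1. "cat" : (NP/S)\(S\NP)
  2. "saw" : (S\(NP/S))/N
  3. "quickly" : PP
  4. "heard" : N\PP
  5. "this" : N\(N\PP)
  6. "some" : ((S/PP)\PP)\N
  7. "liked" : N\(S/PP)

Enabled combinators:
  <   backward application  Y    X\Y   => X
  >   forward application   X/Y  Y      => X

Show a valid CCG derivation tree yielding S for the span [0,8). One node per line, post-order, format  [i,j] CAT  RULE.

[0,8] S   <
  [0,2] NP/S   <
    [0,1] "map" : S\NP
    [1,2] "cat" : (NP/S)\(S\NP)
  [2,8] S\(NP/S)   >
    [2,3] "saw" : (S\(NP/S))/N
    [3,8] N   <
      [3,7] S/PP   <
        [3,4] "quickly" : PP
        [4,7] (S/PP)\PP   <
          [4,6] N   <
            [4,5] "heard" : N\PP
            [5,6] "this" : N\(N\PP)
          [6,7] "some" : ((S/PP)\PP)\N
      [7,8] "liked" : N\(S/PP)

[0,1] S\NP  lex  "map"
[1,2] (NP/S)\(S\NP)  lex  "cat"
[0,2] NP/S  <  k=1
[2,3] (S\(NP/S))/N  lex  "saw"
[3,4] PP  lex  "quickly"
[4,5] N\PP  lex  "heard"
[5,6] N\(N\PP)  lex  "this"
[4,6] N  <  k=5
[6,7] ((S/PP)\PP)\N  lex  "some"
[4,7] (S/PP)\PP  <  k=6
[3,7] S/PP  <  k=4
[7,8] N\(S/PP)  lex  "liked"
[3,8] N  <  k=7
[2,8] S\(NP/S)  >  k=3
[0,8] S  <  k=2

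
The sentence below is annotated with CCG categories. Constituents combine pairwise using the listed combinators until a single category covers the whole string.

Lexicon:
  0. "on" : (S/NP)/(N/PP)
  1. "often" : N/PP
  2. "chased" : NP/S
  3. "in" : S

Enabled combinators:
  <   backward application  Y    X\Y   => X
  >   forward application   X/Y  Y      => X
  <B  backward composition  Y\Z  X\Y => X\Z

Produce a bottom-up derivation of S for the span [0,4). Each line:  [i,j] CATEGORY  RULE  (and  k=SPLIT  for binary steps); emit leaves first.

[0,1] (S/NP)/(N/PP)  lex  "on"
[1,2] N/PP  lex  "often"
[0,2] S/NP  >  k=1
[2,3] NP/S  lex  "chased"
[3,4] S  lex  "in"
[2,4] NP  >  k=3
[0,4] S  >  k=2

[0,4] S   >
  [0,2] S/NP   >
    [0,1] "on" : (S/NP)/(N/PP)
    [1,2] "often" : N/PP
  [2,4] NP   >
    [2,3] "chased" : NP/S
    [3,4] "in" : S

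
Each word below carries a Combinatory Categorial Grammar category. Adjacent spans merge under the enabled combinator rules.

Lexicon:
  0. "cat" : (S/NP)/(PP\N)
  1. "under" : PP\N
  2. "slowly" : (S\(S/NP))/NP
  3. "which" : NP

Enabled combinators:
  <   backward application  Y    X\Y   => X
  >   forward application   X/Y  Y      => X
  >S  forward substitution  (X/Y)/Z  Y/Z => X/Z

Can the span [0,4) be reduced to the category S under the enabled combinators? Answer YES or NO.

[0,4] S   <
  [0,2] S/NP   >
    [0,1] "cat" : (S/NP)/(PP\N)
    [1,2] "under" : PP\N
  [2,4] S\(S/NP)   >
    [2,3] "slowly" : (S\(S/NP))/NP
    [3,4] "which" : NP

YES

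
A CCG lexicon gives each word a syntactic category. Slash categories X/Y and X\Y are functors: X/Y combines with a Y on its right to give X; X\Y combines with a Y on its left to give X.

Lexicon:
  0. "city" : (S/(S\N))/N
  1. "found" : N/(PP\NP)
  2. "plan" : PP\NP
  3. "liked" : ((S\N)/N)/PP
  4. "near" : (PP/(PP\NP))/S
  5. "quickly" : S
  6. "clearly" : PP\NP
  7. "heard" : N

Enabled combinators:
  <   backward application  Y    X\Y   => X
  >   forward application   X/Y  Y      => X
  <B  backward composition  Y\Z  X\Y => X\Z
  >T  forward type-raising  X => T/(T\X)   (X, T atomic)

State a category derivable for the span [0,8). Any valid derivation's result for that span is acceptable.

[0,8] S   >
  [0,3] S/(S\N)   >
    [0,1] "city" : (S/(S\N))/N
    [1,3] N   >
      [1,2] "found" : N/(PP\NP)
      [2,3] "plan" : PP\NP
  [3,8] S\N   >
    [3,7] (S\N)/N   >
      [3,4] "liked" : ((S\N)/N)/PP
      [4,7] PP   >
        [4,6] PP/(PP\NP)   >
          [4,5] "near" : (PP/(PP\NP))/S
          [5,6] "quickly" : S
        [6,7] "clearly" : PP\NP
    [7,8] "heard" : N

S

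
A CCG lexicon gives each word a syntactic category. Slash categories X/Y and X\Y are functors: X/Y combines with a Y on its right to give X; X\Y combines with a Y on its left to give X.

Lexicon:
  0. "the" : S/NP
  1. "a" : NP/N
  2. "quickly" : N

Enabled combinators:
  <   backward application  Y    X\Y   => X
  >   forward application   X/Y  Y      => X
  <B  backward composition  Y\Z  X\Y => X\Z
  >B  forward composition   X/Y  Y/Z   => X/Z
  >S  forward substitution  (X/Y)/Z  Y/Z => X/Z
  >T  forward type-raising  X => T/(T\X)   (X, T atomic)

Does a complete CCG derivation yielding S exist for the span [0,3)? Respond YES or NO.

[0,3] S   >
  [0,1] "the" : S/NP
  [1,3] NP   >
    [1,2] "a" : NP/N
    [2,3] "quickly" : N

YES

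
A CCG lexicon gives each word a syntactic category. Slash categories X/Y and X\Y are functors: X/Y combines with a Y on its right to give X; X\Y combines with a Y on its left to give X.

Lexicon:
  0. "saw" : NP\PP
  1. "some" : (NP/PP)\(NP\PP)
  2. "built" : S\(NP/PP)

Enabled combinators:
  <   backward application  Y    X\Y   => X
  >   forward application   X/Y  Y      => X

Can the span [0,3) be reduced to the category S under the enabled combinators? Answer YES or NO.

[0,3] S   <
  [0,2] NP/PP   <
    [0,1] "saw" : NP\PP
    [1,2] "some" : (NP/PP)\(NP\PP)
  [2,3] "built" : S\(NP/PP)

YES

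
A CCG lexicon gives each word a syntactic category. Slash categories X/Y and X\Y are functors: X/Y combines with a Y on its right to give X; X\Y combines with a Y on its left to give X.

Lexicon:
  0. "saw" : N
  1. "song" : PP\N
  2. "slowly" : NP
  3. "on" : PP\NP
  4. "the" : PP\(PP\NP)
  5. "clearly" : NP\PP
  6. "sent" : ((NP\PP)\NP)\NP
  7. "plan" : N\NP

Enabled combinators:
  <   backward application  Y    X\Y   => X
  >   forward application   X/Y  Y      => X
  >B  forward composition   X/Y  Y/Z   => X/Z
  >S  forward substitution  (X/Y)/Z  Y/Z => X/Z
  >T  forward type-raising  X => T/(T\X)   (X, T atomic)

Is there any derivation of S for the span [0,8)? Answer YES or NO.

N PP\N NP PP\NP PP\(PP\NP) NP\PP ((NP\PP)\NP)\NP N\NP
CKY chart[0,8] = {N, N/(N\N), NP/(NP\N), PP/(PP\N), S/(S\N)}; S ∉ chart

NO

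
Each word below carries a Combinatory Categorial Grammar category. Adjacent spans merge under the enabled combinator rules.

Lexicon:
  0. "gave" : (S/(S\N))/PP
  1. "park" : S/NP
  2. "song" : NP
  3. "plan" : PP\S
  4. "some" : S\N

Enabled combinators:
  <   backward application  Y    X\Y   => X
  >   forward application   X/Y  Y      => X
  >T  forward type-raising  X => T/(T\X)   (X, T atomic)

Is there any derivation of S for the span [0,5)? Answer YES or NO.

[0,5] S   >
  [0,4] S/(S\N)   >
    [0,1] "gave" : (S/(S\N))/PP
    [1,4] PP   <
      [1,3] S   >
        [1,2] "park" : S/NP
        [2,3] "song" : NP
      [3,4] "plan" : PP\S
  [4,5] "some" : S\N

YES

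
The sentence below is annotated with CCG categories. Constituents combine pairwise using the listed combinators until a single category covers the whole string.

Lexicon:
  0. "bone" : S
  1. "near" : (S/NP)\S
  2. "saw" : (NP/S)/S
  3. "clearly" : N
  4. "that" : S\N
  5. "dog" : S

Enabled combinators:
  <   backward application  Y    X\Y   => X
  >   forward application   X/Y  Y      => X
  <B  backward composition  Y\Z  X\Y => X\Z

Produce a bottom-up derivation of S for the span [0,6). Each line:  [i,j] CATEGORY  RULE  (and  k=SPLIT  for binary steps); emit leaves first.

[0,1] S  lex  "bone"
[1,2] (S/NP)\S  lex  "near"
[0,2] S/NP  <  k=1
[2,3] (NP/S)/S  lex  "saw"
[3,4] N  lex  "clearly"
[4,5] S\N  lex  "that"
[3,5] S  <  k=4
[2,5] NP/S  >  k=3
[5,6] S  lex  "dog"
[2,6] NP  >  k=5
[0,6] S  >  k=2

[0,6] S   >
  [0,2] S/NP   <
    [0,1] "bone" : S
    [1,2] "near" : (S/NP)\S
  [2,6] NP   >
    [2,5] NP/S   >
      [2,3] "saw" : (NP/S)/S
      [3,5] S   <
        [3,4] "clearly" : N
        [4,5] "that" : S\N
    [5,6] "dog" : S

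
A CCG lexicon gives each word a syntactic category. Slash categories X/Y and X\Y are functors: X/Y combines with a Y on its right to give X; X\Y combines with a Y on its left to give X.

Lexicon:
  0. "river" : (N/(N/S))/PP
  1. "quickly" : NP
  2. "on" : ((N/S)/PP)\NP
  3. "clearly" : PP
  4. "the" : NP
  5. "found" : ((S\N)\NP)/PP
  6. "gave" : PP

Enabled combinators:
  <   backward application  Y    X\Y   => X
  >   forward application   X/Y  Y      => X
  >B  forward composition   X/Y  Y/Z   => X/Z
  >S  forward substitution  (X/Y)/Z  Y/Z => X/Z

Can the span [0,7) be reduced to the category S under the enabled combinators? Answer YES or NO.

YES

[0,7] S   <
  [0,4] N   >
    [0,3] N/PP   >S
      [0,1] "river" : (N/(N/S))/PP
      [1,3] (N/S)/PP   <
        [1,2] "quickly" : NP
        [2,3] "on" : ((N/S)/PP)\NP
    [3,4] "clearly" : PP
  [4,7] S\N   <
    [4,5] "the" : NP
    [5,7] (S\N)\NP   >
      [5,6] "found" : ((S\N)\NP)/PP
      [6,7] "gave" : PP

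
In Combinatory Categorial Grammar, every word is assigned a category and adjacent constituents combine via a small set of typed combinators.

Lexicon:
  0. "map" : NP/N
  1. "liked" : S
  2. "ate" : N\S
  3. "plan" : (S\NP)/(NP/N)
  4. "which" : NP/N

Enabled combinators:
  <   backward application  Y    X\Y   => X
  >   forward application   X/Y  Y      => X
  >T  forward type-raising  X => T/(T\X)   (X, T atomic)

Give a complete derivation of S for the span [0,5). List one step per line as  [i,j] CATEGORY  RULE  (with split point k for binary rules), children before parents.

[0,1] NP/N  lex  "map"
[1,2] S  lex  "liked"
[2,3] N\S  lex  "ate"
[1,3] N  <  k=2
[0,3] NP  >  k=1
[3,4] (S\NP)/(NP/N)  lex  "plan"
[4,5] NP/N  lex  "which"
[3,5] S\NP  >  k=4
[0,5] S  <  k=3

[0,5] S   <
  [0,3] NP   >
    [0,1] "map" : NP/N
    [1,3] N   <
      [1,2] "liked" : S
      [2,3] "ate" : N\S
  [3,5] S\NP   >
    [3,4] "plan" : (S\NP)/(NP/N)
    [4,5] "which" : NP/N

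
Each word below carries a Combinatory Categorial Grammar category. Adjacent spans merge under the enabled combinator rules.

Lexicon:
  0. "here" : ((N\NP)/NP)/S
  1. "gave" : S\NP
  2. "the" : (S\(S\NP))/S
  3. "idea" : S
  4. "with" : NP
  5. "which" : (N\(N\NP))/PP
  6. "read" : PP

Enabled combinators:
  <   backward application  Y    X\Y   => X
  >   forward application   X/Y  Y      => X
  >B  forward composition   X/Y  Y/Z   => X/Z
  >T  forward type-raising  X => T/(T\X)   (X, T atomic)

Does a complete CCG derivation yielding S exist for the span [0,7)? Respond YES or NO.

NO

((N\NP)/NP)/S S\NP (S\(S\NP))/S S NP (N\(N\NP))/PP PP
CKY chart[0,7] = {N, N/(N\N), NP/(NP\N), PP/(PP\N), S/(S\N)}; S ∉ chart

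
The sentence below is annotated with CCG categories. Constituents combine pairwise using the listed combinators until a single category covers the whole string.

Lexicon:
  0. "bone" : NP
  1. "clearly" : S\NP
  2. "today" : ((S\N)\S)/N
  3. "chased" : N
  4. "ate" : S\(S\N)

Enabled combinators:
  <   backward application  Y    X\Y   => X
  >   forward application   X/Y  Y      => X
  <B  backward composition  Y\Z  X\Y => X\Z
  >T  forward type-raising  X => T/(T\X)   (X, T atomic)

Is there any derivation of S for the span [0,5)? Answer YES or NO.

[0,5] S   <
  [0,4] S\N   <
    [0,2] S   >
      [0,1] S/(S\NP)   >T
        [0,1] "bone" : NP
      [1,2] "clearly" : S\NP
    [2,4] (S\N)\S   >
      [2,3] "today" : ((S\N)\S)/N
      [3,4] "chased" : N
  [4,5] "ate" : S\(S\N)

YES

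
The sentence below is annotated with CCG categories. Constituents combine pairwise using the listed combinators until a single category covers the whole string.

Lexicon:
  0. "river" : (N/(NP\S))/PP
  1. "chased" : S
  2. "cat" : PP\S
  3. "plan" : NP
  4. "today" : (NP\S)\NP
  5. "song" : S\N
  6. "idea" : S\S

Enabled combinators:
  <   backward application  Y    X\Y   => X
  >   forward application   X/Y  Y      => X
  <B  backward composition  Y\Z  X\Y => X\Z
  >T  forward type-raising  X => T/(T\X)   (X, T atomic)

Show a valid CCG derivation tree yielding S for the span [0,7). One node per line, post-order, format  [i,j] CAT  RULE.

[0,7] S   <
  [0,5] N   >
    [0,3] N/(NP\S)   >
      [0,1] "river" : (N/(NP\S))/PP
      [1,3] PP   <
        [1,2] "chased" : S
        [2,3] "cat" : PP\S
    [3,5] NP\S   <
      [3,4] "plan" : NP
      [4,5] "today" : (NP\S)\NP
  [5,7] S\N   <B
    [5,6] "song" : S\N
    [6,7] "idea" : S\S

[0,1] (N/(NP\S))/PP  lex  "river"
[1,2] S  lex  "chased"
[2,3] PP\S  lex  "cat"
[1,3] PP  <  k=2
[0,3] N/(NP\S)  >  k=1
[3,4] NP  lex  "plan"
[4,5] (NP\S)\NP  lex  "today"
[3,5] NP\S  <  k=4
[0,5] N  >  k=3
[5,6] S\N  lex  "song"
[6,7] S\S  lex  "idea"
[5,7] S\N  <B  k=6
[0,7] S  <  k=5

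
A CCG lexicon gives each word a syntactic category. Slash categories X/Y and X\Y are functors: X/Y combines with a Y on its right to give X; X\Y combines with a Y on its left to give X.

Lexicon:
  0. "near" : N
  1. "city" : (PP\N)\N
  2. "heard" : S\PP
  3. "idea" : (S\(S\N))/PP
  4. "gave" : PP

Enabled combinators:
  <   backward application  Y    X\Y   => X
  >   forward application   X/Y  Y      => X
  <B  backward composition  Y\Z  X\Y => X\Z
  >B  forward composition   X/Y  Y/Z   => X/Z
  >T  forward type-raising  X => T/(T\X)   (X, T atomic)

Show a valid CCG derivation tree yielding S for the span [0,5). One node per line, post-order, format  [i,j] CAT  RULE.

[0,5] S   <
  [0,3] S\N   <B
    [0,2] PP\N   <
      [0,1] "near" : N
      [1,2] "city" : (PP\N)\N
    [2,3] "heard" : S\PP
  [3,5] S\(S\N)   >
    [3,4] "idea" : (S\(S\N))/PP
    [4,5] "gave" : PP

[0,1] N  lex  "near"
[1,2] (PP\N)\N  lex  "city"
[0,2] PP\N  <  k=1
[2,3] S\PP  lex  "heard"
[0,3] S\N  <B  k=2
[3,4] (S\(S\N))/PP  lex  "idea"
[4,5] PP  lex  "gave"
[3,5] S\(S\N)  >  k=4
[0,5] S  <  k=3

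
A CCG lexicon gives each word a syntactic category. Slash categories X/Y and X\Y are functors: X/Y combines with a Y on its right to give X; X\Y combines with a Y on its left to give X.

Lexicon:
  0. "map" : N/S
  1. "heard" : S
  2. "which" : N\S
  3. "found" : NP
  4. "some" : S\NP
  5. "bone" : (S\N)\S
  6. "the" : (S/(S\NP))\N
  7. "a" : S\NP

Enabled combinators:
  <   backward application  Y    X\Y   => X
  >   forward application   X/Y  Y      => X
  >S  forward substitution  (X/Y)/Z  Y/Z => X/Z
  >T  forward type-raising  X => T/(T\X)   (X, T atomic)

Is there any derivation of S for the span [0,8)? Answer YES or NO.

[0,8] S   >
  [0,7] S/(S\NP)   <
    [0,6] N   >
      [0,1] "map" : N/S
      [1,6] S   <
        [1,3] N   <
          [1,2] "heard" : S
          [2,3] "which" : N\S
        [3,6] S\N   <
          [3,5] S   <
            [3,4] "found" : NP
            [4,5] "some" : S\NP
          [5,6] "bone" : (S\N)\S
    [6,7] "the" : (S/(S\NP))\N
  [7,8] "a" : S\NP

YES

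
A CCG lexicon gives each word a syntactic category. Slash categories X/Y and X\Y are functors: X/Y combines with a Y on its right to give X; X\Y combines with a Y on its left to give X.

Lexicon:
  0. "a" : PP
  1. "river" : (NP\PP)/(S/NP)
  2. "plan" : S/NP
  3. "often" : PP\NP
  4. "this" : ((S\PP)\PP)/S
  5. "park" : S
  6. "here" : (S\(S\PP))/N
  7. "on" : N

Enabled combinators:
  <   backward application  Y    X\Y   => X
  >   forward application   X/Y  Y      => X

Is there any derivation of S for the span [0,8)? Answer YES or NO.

[0,8] S   <
  [0,6] S\PP   <
    [0,4] PP   <
      [0,3] NP   <
        [0,1] "a" : PP
        [1,3] NP\PP   >
          [1,2] "river" : (NP\PP)/(S/NP)
          [2,3] "plan" : S/NP
      [3,4] "often" : PP\NP
    [4,6] (S\PP)\PP   >
      [4,5] "this" : ((S\PP)\PP)/S
      [5,6] "park" : S
  [6,8] S\(S\PP)   >
    [6,7] "here" : (S\(S\PP))/N
    [7,8] "on" : N

YES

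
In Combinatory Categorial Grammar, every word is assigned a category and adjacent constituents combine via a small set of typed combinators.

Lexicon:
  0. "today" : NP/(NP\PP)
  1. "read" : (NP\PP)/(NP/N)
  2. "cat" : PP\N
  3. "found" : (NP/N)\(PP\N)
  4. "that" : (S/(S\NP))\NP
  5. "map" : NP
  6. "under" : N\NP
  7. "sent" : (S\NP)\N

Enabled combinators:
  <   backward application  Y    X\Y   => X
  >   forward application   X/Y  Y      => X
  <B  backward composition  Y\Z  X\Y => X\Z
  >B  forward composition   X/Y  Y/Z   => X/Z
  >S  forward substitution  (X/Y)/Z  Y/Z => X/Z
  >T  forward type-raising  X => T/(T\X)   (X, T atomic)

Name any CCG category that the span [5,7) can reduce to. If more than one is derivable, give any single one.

N

[0,8] S   >
  [0,5] S/(S\NP)   <
    [0,4] NP   >
      [0,1] "today" : NP/(NP\PP)
      [1,4] NP\PP   >
        [1,2] "read" : (NP\PP)/(NP/N)
        [2,4] NP/N   <
          [2,3] "cat" : PP\N
          [3,4] "found" : (NP/N)\(PP\N)
    [4,5] "that" : (S/(S\NP))\NP
  [5,8] S\NP   <
    [5,7] N   >
      [5,6] N/(N\NP)   >T
        [5,6] "map" : NP
      [6,7] "under" : N\NP
    [7,8] "sent" : (S\NP)\N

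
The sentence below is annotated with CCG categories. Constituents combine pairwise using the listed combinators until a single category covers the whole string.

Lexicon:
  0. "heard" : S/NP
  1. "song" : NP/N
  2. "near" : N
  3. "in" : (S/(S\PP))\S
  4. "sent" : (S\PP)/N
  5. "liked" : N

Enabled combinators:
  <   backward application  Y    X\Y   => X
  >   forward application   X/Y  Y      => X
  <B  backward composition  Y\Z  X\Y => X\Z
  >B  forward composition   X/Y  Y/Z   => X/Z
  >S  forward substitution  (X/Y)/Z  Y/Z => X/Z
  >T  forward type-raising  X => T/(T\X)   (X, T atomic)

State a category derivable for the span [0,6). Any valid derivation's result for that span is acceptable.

[0,6] S   >
  [0,4] S/(S\PP)   <
    [0,3] S   >
      [0,1] "heard" : S/NP
      [1,3] NP   >
        [1,2] "song" : NP/N
        [2,3] "near" : N
    [3,4] "in" : (S/(S\PP))\S
  [4,6] S\PP   >
    [4,5] "sent" : (S\PP)/N
    [5,6] "liked" : N

S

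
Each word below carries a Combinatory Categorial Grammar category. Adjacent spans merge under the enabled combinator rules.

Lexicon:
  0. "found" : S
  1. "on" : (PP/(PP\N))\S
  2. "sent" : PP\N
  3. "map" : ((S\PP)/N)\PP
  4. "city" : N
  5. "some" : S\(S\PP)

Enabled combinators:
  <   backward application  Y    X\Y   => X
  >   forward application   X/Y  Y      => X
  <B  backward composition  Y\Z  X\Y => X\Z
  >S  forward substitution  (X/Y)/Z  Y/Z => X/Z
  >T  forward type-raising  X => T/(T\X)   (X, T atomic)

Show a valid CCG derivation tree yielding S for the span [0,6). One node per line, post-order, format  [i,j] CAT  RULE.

[0,1] S  lex  "found"
[1,2] (PP/(PP\N))\S  lex  "on"
[0,2] PP/(PP\N)  <  k=1
[2,3] PP\N  lex  "sent"
[0,3] PP  >  k=2
[3,4] ((S\PP)/N)\PP  lex  "map"
[0,4] (S\PP)/N  <  k=3
[4,5] N  lex  "city"
[0,5] S\PP  >  k=4
[5,6] S\(S\PP)  lex  "some"
[0,6] S  <  k=5

[0,6] S   <
  [0,5] S\PP   >
    [0,4] (S\PP)/N   <
      [0,3] PP   >
        [0,2] PP/(PP\N)   <
          [0,1] "found" : S
          [1,2] "on" : (PP/(PP\N))\S
        [2,3] "sent" : PP\N
      [3,4] "map" : ((S\PP)/N)\PP
    [4,5] "city" : N
  [5,6] "some" : S\(S\PP)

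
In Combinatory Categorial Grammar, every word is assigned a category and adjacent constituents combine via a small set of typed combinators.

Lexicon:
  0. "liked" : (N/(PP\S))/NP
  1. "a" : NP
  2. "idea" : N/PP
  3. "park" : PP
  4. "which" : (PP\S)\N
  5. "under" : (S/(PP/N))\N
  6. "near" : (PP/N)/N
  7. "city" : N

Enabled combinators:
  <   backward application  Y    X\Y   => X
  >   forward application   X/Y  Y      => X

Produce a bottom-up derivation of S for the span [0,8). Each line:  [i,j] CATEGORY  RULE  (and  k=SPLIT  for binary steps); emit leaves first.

[0,8] S   >
  [0,6] S/(PP/N)   <
    [0,5] N   >
      [0,2] N/(PP\S)   >
        [0,1] "liked" : (N/(PP\S))/NP
        [1,2] "a" : NP
      [2,5] PP\S   <
        [2,4] N   >
          [2,3] "idea" : N/PP
          [3,4] "park" : PP
        [4,5] "which" : (PP\S)\N
    [5,6] "under" : (S/(PP/N))\N
  [6,8] PP/N   >
    [6,7] "near" : (PP/N)/N
    [7,8] "city" : N

[0,1] (N/(PP\S))/NP  lex  "liked"
[1,2] NP  lex  "a"
[0,2] N/(PP\S)  >  k=1
[2,3] N/PP  lex  "idea"
[3,4] PP  lex  "park"
[2,4] N  >  k=3
[4,5] (PP\S)\N  lex  "which"
[2,5] PP\S  <  k=4
[0,5] N  >  k=2
[5,6] (S/(PP/N))\N  lex  "under"
[0,6] S/(PP/N)  <  k=5
[6,7] (PP/N)/N  lex  "near"
[7,8] N  lex  "city"
[6,8] PP/N  >  k=7
[0,8] S  >  k=6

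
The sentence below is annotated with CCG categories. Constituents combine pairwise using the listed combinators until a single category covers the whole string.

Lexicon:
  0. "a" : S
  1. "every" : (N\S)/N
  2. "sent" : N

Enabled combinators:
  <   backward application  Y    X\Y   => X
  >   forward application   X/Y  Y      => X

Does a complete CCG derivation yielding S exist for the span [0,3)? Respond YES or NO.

S (N\S)/N N
CKY chart[0,3] = {N}; S ∉ chart

NO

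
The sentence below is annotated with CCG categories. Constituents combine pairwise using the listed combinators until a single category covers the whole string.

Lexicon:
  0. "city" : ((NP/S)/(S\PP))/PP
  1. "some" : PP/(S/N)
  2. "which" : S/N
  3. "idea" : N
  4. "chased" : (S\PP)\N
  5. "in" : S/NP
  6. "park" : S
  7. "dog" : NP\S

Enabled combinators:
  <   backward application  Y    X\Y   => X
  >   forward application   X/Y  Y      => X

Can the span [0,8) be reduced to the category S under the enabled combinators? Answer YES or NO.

((NP/S)/(S\PP))/PP PP/(S/N) S/N N (S\PP)\N S/NP S NP\S
CKY chart[0,8] = {NP}; S ∉ chart

NO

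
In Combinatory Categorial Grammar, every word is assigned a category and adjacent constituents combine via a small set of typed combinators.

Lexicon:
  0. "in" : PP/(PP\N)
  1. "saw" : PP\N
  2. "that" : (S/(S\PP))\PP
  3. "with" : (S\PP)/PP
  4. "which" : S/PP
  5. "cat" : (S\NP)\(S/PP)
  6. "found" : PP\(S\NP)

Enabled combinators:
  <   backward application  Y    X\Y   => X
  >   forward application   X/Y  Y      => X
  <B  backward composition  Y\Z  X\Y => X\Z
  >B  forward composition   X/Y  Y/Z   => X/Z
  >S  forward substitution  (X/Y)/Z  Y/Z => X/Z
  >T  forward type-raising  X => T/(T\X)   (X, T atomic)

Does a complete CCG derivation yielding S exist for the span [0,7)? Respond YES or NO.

YES

[0,7] S   >
  [0,3] S/(S\PP)   <
    [0,2] PP   >
      [0,1] "in" : PP/(PP\N)
      [1,2] "saw" : PP\N
    [2,3] "that" : (S/(S\PP))\PP
  [3,7] S\PP   >
    [3,4] "with" : (S\PP)/PP
    [4,7] PP   <
      [4,6] S\NP   <
        [4,5] "which" : S/PP
        [5,6] "cat" : (S\NP)\(S/PP)
      [6,7] "found" : PP\(S\NP)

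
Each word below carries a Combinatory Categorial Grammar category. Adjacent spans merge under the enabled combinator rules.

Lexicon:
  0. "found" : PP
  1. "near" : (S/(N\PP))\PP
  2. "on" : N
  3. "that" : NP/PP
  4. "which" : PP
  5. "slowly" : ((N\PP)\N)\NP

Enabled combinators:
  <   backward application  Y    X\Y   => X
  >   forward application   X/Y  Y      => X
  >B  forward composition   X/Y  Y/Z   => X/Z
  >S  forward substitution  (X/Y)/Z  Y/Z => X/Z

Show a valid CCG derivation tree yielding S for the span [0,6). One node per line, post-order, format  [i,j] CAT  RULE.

[0,6] S   >
  [0,2] S/(N\PP)   <
    [0,1] "found" : PP
    [1,2] "near" : (S/(N\PP))\PP
  [2,6] N\PP   <
    [2,3] "on" : N
    [3,6] (N\PP)\N   <
      [3,5] NP   >
        [3,4] "that" : NP/PP
        [4,5] "which" : PP
      [5,6] "slowly" : ((N\PP)\N)\NP

[0,1] PP  lex  "found"
[1,2] (S/(N\PP))\PP  lex  "near"
[0,2] S/(N\PP)  <  k=1
[2,3] N  lex  "on"
[3,4] NP/PP  lex  "that"
[4,5] PP  lex  "which"
[3,5] NP  >  k=4
[5,6] ((N\PP)\N)\NP  lex  "slowly"
[3,6] (N\PP)\N  <  k=5
[2,6] N\PP  <  k=3
[0,6] S  >  k=2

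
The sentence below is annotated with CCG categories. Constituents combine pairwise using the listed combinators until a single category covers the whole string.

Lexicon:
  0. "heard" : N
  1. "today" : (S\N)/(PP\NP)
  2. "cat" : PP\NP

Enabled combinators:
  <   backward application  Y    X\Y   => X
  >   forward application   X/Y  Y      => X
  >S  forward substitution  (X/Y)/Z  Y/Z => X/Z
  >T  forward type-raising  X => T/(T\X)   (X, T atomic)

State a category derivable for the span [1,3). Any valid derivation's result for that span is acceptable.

S\N

[0,3] S   <
  [0,1] "heard" : N
  [1,3] S\N   >
    [1,2] "today" : (S\N)/(PP\NP)
    [2,3] "cat" : PP\NP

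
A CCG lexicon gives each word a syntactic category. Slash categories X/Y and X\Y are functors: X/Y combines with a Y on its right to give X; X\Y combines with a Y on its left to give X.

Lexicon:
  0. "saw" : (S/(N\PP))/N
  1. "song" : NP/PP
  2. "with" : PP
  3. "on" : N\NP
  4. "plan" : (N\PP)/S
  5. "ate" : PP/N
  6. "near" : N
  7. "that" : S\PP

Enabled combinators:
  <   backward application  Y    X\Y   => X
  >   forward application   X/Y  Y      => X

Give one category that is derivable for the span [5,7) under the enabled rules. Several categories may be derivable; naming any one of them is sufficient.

[0,8] S   >
  [0,4] S/(N\PP)   >
    [0,1] "saw" : (S/(N\PP))/N
    [1,4] N   <
      [1,3] NP   >
        [1,2] "song" : NP/PP
        [2,3] "with" : PP
      [3,4] "on" : N\NP
  [4,8] N\PP   >
    [4,5] "plan" : (N\PP)/S
    [5,8] S   <
      [5,7] PP   >
        [5,6] "ate" : PP/N
        [6,7] "near" : N
      [7,8] "that" : S\PP

PP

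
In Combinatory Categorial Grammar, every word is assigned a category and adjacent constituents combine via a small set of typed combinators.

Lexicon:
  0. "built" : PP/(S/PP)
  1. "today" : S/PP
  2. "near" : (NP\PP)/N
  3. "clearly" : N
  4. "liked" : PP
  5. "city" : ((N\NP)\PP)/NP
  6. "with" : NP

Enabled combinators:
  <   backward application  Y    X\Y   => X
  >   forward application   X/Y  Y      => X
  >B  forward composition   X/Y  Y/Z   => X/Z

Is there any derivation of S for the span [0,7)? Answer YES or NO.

PP/(S/PP) S/PP (NP\PP)/N N PP ((N\NP)\PP)/NP NP
CKY chart[0,7] = {N}; S ∉ chart

NO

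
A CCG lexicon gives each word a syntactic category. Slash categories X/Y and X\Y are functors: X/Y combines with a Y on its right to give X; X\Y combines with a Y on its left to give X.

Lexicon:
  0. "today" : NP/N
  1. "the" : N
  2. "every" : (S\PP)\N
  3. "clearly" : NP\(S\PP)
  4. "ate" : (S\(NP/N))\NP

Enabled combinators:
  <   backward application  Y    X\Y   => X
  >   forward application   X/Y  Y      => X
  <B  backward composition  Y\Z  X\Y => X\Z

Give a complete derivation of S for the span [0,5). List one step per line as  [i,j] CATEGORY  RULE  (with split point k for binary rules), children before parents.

[0,5] S   <
  [0,1] "today" : NP/N
  [1,5] S\(NP/N)   <
    [1,4] NP   <
      [1,3] S\PP   <
        [1,2] "the" : N
        [2,3] "every" : (S\PP)\N
      [3,4] "clearly" : NP\(S\PP)
    [4,5] "ate" : (S\(NP/N))\NP

[0,1] NP/N  lex  "today"
[1,2] N  lex  "the"
[2,3] (S\PP)\N  lex  "every"
[1,3] S\PP  <  k=2
[3,4] NP\(S\PP)  lex  "clearly"
[1,4] NP  <  k=3
[4,5] (S\(NP/N))\NP  lex  "ate"
[1,5] S\(NP/N)  <  k=4
[0,5] S  <  k=1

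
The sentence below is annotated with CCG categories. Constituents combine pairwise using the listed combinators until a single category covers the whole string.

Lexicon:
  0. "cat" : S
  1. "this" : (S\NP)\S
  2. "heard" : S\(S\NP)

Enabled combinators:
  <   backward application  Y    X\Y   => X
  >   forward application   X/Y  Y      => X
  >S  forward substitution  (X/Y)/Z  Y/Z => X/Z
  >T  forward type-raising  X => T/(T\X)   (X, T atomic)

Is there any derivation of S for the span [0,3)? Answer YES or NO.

[0,3] S   <
  [0,2] S\NP   <
    [0,1] "cat" : S
    [1,2] "this" : (S\NP)\S
  [2,3] "heard" : S\(S\NP)

YES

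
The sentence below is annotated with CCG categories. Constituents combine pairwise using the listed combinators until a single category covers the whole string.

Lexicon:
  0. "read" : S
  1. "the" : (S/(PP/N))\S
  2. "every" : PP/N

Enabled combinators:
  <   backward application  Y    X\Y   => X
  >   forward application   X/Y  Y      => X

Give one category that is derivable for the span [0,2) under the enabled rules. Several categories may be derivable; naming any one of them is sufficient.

S/(PP/N)

[0,3] S   >
  [0,2] S/(PP/N)   <
    [0,1] "read" : S
    [1,2] "the" : (S/(PP/N))\S
  [2,3] "every" : PP/N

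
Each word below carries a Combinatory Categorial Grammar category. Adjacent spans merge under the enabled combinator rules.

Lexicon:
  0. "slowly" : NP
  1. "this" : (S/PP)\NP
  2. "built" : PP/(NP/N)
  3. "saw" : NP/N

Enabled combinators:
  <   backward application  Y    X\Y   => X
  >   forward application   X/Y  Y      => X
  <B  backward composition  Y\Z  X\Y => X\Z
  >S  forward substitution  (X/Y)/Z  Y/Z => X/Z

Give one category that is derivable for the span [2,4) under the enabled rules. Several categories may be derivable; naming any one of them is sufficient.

PP

[0,4] S   >
  [0,2] S/PP   <
    [0,1] "slowly" : NP
    [1,2] "this" : (S/PP)\NP
  [2,4] PP   >
    [2,3] "built" : PP/(NP/N)
    [3,4] "saw" : NP/N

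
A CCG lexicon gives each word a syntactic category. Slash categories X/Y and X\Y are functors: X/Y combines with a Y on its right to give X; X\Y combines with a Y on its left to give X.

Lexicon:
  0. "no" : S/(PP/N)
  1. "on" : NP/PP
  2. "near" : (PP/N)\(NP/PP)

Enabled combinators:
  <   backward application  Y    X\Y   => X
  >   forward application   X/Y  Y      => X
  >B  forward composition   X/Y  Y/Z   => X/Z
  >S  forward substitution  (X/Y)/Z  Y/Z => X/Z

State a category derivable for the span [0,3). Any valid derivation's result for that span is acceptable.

S

[0,3] S   >
  [0,1] "no" : S/(PP/N)
  [1,3] PP/N   <
    [1,2] "on" : NP/PP
    [2,3] "near" : (PP/N)\(NP/PP)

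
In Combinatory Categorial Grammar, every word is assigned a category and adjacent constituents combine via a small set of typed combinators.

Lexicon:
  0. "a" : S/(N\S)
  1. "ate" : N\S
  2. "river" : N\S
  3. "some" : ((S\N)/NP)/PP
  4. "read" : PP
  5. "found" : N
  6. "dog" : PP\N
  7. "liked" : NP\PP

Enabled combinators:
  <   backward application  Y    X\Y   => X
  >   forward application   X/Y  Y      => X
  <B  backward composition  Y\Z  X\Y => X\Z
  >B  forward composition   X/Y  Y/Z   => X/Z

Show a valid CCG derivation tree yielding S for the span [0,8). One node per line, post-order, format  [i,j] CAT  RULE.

[0,1] S/(N\S)  lex  "a"
[1,2] N\S  lex  "ate"
[0,2] S  >  k=1
[2,3] N\S  lex  "river"
[0,3] N  <  k=2
[3,4] ((S\N)/NP)/PP  lex  "some"
[4,5] PP  lex  "read"
[3,5] (S\N)/NP  >  k=4
[5,6] N  lex  "found"
[6,7] PP\N  lex  "dog"
[5,7] PP  <  k=6
[7,8] NP\PP  lex  "liked"
[5,8] NP  <  k=7
[3,8] S\N  >  k=5
[0,8] S  <  k=3

[0,8] S   <
  [0,3] N   <
    [0,2] S   >
      [0,1] "a" : S/(N\S)
      [1,2] "ate" : N\S
    [2,3] "river" : N\S
  [3,8] S\N   >
    [3,5] (S\N)/NP   >
      [3,4] "some" : ((S\N)/NP)/PP
      [4,5] "read" : PP
    [5,8] NP   <
      [5,7] PP   <
        [5,6] "found" : N
        [6,7] "dog" : PP\N
      [7,8] "liked" : NP\PP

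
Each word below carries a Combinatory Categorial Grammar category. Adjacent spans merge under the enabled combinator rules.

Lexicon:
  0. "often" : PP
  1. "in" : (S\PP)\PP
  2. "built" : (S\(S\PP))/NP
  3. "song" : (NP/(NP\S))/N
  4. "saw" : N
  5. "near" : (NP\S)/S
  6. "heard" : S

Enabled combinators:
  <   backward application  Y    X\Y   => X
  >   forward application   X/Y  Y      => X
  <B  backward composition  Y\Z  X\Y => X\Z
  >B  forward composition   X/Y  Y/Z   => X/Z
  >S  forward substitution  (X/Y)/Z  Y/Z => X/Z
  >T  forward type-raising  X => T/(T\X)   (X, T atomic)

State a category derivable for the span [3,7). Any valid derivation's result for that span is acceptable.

[0,7] S   <
  [0,2] S\PP   <
    [0,1] "often" : PP
    [1,2] "in" : (S\PP)\PP
  [2,7] S\(S\PP)   >
    [2,3] "built" : (S\(S\PP))/NP
    [3,7] NP   >
      [3,5] NP/(NP\S)   >
        [3,4] "song" : (NP/(NP\S))/N
        [4,5] "saw" : N
      [5,7] NP\S   >
        [5,6] "near" : (NP\S)/S
        [6,7] "heard" : S

NP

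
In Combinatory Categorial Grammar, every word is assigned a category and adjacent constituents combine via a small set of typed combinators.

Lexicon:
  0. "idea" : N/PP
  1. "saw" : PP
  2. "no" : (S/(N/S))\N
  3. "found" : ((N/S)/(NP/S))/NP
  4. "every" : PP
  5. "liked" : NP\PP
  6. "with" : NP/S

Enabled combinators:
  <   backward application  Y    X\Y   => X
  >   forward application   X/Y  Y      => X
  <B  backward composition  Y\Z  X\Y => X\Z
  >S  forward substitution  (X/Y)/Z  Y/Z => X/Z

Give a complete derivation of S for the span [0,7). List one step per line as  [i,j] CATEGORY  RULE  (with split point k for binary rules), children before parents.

[0,7] S   >
  [0,3] S/(N/S)   <
    [0,2] N   >
      [0,1] "idea" : N/PP
      [1,2] "saw" : PP
    [2,3] "no" : (S/(N/S))\N
  [3,7] N/S   >
    [3,6] (N/S)/(NP/S)   >
      [3,4] "found" : ((N/S)/(NP/S))/NP
      [4,6] NP   <
        [4,5] "every" : PP
        [5,6] "liked" : NP\PP
    [6,7] "with" : NP/S

[0,1] N/PP  lex  "idea"
[1,2] PP  lex  "saw"
[0,2] N  >  k=1
[2,3] (S/(N/S))\N  lex  "no"
[0,3] S/(N/S)  <  k=2
[3,4] ((N/S)/(NP/S))/NP  lex  "found"
[4,5] PP  lex  "every"
[5,6] NP\PP  lex  "liked"
[4,6] NP  <  k=5
[3,6] (N/S)/(NP/S)  >  k=4
[6,7] NP/S  lex  "with"
[3,7] N/S  >  k=6
[0,7] S  >  k=3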